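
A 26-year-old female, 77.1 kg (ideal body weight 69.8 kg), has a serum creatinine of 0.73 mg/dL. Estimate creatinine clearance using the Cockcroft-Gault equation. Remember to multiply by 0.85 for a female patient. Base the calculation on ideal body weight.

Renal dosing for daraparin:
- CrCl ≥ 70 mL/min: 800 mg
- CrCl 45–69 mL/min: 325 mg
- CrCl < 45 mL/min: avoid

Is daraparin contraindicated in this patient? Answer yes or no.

CrCl = (140 − 26) × 69.8 / (72 × 0.73) × 0.85 = 7957.2 / 52.56 × 0.85 ≈ 128.7 mL/min
CrCl ≈ 129 mL/min, which is ≥ 45 mL/min.

no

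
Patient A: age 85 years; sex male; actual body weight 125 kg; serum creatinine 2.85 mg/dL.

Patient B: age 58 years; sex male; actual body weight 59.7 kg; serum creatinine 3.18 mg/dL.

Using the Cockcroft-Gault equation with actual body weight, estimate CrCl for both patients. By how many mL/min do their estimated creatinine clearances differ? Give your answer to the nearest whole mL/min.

12 mL/min

Patient A: CrCl = (140 − 85) × 125 / (72 × 2.85) = 6875.0 / 205.20 ≈ 33.5 mL/min
Patient B: CrCl = (140 − 58) × 59.7 / (72 × 3.18) = 4895.4 / 228.96 ≈ 21.4 mL/min
|33.5 − 21.4| = 12.1 mL/min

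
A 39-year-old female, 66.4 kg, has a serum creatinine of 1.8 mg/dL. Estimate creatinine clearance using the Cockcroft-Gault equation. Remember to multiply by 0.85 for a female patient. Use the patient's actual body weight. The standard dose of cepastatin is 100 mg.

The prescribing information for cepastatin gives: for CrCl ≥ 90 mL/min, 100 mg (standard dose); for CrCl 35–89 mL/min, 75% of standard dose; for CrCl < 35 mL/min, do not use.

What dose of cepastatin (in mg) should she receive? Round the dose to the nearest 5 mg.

CrCl = (140 − 39) × 66.4 / (72 × 1.8) × 0.85 = 6706.4 / 129.60 × 0.85 ≈ 44.0 mL/min
CrCl ≈ 44 mL/min → bracket 35–89 mL/min.
75% of 100 mg = 75 mg

75 mg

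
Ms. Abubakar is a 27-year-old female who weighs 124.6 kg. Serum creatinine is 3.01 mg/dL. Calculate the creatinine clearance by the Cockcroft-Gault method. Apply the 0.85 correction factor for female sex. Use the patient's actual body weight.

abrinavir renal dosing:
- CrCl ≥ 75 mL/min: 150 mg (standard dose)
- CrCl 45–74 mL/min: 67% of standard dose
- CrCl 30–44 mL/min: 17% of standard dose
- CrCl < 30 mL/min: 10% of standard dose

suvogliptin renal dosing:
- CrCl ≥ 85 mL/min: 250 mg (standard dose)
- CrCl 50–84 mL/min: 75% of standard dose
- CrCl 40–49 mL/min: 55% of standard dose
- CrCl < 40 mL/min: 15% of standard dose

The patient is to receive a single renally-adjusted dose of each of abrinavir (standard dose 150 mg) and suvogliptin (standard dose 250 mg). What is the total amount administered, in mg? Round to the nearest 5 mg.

CrCl = (140 − 27) × 124.6 / (72 × 3.01) × 0.85 = 14079.8 / 216.72 × 0.85 ≈ 55.2 mL/min
CrCl ≈ 55 mL/min.
abrinavir: 45–74 mL/min → 67% of 150 mg = 100.5 mg.
suvogliptin: 50–84 mL/min → 75% of 250 mg = 187.5 mg.
Total = 100.5 + 187.5 = 288 mg.

290 mg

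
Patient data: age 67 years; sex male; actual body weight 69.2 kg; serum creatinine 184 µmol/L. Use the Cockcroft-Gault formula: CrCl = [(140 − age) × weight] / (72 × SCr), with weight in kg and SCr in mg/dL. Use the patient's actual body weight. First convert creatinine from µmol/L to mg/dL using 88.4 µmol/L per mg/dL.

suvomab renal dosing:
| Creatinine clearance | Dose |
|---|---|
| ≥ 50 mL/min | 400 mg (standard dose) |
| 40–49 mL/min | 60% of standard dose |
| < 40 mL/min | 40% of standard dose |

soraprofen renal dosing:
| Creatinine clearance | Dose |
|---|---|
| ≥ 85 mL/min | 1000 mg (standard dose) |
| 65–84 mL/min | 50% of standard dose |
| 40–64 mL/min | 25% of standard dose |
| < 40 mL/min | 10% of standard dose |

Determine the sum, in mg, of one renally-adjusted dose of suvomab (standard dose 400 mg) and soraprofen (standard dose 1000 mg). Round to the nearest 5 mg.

SCr = 184 / 88.4 = 2.081 mg/dL
CrCl = (140 − 67) × 69.2 / (72 × 2.081) = 5051.6 / 149.83 ≈ 33.7 mL/min
CrCl ≈ 34 mL/min.
suvomab: < 40 mL/min → 40% of 400 mg = 160 mg.
soraprofen: < 40 mL/min → 10% of 1000 mg = 100 mg.
Total = 160 + 100 = 260 mg.

260 mg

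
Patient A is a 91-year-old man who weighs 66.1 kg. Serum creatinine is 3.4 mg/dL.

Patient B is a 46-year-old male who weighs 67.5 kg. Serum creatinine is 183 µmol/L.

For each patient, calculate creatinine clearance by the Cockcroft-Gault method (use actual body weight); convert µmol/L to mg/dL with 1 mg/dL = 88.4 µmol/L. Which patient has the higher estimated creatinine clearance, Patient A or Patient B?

Patient A: CrCl = (140 − 91) × 66.1 / (72 × 3.4) = 3238.9 / 244.80 ≈ 13.2 mL/min
Patient B: SCr = 183 / 88.4 = 2.07 mg/dL
Patient B: CrCl = (140 − 46) × 67.5 / (72 × 2.07) = 6345.0 / 149.04 ≈ 42.6 mL/min
13.2 vs 42.6 mL/min → Patient B is higher.

Patient B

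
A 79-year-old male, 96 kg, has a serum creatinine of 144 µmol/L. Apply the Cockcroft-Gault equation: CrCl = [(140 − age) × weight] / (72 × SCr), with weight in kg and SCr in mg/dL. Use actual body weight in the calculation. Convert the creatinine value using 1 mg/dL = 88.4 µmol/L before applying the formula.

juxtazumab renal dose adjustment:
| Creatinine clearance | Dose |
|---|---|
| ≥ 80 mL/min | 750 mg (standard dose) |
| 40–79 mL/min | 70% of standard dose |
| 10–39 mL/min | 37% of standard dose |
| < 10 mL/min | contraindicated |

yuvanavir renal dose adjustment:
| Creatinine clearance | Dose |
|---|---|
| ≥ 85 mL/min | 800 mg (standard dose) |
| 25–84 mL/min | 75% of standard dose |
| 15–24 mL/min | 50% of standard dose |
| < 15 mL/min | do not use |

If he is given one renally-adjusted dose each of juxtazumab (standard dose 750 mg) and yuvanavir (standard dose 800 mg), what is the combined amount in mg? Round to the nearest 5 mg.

1125 mg

SCr = 144 / 88.4 = 1.629 mg/dL
CrCl = (140 − 79) × 96 / (72 × 1.629) = 5856.0 / 117.29 ≈ 49.9 mL/min
CrCl ≈ 50 mL/min.
juxtazumab: 40–79 mL/min → 70% of 750 mg = 525 mg.
yuvanavir: 25–84 mL/min → 75% of 800 mg = 600 mg.
Total = 525 + 600 = 1125 mg.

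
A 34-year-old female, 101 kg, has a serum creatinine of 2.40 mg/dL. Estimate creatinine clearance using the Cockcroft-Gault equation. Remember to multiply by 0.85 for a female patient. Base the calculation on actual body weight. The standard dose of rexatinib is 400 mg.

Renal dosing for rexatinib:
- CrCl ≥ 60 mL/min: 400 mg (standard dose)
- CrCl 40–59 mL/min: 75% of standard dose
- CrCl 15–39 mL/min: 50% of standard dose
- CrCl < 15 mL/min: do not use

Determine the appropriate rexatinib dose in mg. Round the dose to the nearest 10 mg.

300 mg

CrCl = (140 − 34) × 101 / (72 × 2.4) × 0.85 = 10706.0 / 172.80 × 0.85 ≈ 52.7 mL/min
CrCl ≈ 53 mL/min → bracket 40–59 mL/min.
75% of 400 mg = 300 mg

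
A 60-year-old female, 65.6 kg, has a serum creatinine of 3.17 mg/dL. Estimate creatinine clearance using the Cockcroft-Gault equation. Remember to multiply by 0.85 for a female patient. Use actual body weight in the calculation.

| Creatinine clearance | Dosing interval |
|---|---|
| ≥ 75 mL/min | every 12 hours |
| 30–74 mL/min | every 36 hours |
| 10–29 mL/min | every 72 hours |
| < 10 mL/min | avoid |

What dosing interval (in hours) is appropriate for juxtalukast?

CrCl = (140 − 60) × 65.6 / (72 × 3.17) × 0.85 = 5248.0 / 228.24 × 0.85 ≈ 19.5 mL/min
CrCl ≈ 20 mL/min → bracket 10–29 mL/min → every 72 hours.

every 72 hours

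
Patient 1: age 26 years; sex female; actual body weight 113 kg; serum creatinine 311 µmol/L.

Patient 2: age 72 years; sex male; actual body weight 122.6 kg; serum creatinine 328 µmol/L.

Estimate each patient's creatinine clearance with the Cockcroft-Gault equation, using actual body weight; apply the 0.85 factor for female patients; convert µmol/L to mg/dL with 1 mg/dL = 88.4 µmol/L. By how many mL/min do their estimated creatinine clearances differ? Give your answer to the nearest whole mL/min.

Patient 1: SCr = 311 / 88.4 = 3.518 mg/dL
Patient 1: CrCl = (140 − 26) × 113 / (72 × 3.518) × 0.85 = 12882.0 / 253.30 × 0.85 ≈ 43.2 mL/min
Patient 2: SCr = 328 / 88.4 = 3.71 mg/dL
Patient 2: CrCl = (140 − 72) × 122.6 / (72 × 3.71) = 8336.8 / 267.12 ≈ 31.2 mL/min
|43.2 − 31.2| = 12.0 mL/min

12 mL/min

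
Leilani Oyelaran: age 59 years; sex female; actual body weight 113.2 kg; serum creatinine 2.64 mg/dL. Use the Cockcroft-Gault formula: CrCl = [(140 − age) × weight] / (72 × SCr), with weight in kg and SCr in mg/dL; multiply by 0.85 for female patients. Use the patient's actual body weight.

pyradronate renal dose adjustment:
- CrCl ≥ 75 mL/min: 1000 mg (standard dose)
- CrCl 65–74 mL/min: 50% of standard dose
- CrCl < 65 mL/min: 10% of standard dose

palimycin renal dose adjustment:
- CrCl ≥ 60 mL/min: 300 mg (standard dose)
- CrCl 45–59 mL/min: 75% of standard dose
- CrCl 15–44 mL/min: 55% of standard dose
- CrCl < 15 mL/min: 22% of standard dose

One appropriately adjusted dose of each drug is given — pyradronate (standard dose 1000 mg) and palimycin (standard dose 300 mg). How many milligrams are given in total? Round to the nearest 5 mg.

CrCl = (140 − 59) × 113.2 / (72 × 2.64) × 0.85 = 9169.2 / 190.08 × 0.85 ≈ 41.0 mL/min
CrCl ≈ 41 mL/min.
pyradronate: < 65 mL/min → 10% of 1000 mg = 100 mg.
palimycin: 15–44 mL/min → 55% of 300 mg = 165 mg.
Total = 100 + 165 = 265 mg.

265 mg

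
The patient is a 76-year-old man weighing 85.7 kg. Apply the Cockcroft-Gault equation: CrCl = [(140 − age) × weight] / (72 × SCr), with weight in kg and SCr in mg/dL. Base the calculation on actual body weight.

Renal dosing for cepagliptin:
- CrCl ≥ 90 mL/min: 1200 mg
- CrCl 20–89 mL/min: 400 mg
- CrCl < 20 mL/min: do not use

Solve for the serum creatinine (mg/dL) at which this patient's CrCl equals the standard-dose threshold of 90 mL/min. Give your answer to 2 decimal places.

Standard dose requires CrCl ≥ 90 mL/min.
Set (140 − 76) × 85.7 / (72 × SCr) = 90
SCr = (140 − 76) × 85.7 / (72 × 90) = 0.846 mg/dL

0.85 mg/dL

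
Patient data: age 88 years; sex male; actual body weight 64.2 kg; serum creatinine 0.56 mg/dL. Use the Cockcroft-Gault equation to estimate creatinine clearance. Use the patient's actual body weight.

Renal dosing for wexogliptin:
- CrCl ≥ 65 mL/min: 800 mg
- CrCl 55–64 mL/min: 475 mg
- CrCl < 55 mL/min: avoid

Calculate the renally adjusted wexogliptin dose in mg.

CrCl = (140 − 88) × 64.2 / (72 × 0.56) = 3338.4 / 40.32 ≈ 82.8 mL/min
CrCl ≈ 83 mL/min → bracket ≥ 65 mL/min.
Dose for this bracket: 800 mg.

800 mg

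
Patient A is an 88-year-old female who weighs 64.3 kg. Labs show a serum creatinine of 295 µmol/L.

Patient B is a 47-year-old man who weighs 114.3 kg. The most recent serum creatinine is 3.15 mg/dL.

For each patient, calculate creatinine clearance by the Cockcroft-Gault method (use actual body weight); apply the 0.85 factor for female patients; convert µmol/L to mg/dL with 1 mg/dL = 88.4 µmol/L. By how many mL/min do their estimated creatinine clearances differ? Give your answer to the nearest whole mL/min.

35 mL/min

Patient A: SCr = 295 / 88.4 = 3.337 mg/dL
Patient A: CrCl = (140 − 88) × 64.3 / (72 × 3.337) × 0.85 = 3343.6 / 240.26 × 0.85 ≈ 11.8 mL/min
Patient B: CrCl = (140 − 47) × 114.3 / (72 × 3.15) = 10629.9 / 226.80 ≈ 46.9 mL/min
|11.8 − 46.9| = 35.1 mL/min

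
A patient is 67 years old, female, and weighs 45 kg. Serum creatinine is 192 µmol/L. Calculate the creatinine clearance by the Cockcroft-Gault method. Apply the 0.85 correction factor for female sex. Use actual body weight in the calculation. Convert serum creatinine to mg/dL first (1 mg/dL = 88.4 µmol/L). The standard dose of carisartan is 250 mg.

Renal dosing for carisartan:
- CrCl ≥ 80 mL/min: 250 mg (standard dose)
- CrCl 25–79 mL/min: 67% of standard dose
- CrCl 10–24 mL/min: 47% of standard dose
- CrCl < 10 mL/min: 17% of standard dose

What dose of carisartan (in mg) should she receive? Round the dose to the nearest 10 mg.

SCr = 192 / 88.4 = 2.172 mg/dL
CrCl = (140 − 67) × 45 / (72 × 2.172) × 0.85 = 3285.0 / 156.38 × 0.85 ≈ 17.9 mL/min
CrCl ≈ 18 mL/min → bracket 10–24 mL/min.
47% of 250 mg = 117.5 mg → 120 mg

120 mg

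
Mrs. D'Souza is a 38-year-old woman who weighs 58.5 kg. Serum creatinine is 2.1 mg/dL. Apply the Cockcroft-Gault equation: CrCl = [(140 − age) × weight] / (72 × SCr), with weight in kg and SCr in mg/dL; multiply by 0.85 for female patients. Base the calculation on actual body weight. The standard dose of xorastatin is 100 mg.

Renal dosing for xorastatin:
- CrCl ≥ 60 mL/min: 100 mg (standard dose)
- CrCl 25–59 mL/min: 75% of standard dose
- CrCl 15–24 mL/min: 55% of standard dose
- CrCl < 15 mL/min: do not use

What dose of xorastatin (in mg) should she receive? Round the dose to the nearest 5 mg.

75 mg

CrCl = (140 − 38) × 58.5 / (72 × 2.1) × 0.85 = 5967.0 / 151.20 × 0.85 ≈ 33.5 mL/min
CrCl ≈ 34 mL/min → bracket 25–59 mL/min.
75% of 100 mg = 75 mg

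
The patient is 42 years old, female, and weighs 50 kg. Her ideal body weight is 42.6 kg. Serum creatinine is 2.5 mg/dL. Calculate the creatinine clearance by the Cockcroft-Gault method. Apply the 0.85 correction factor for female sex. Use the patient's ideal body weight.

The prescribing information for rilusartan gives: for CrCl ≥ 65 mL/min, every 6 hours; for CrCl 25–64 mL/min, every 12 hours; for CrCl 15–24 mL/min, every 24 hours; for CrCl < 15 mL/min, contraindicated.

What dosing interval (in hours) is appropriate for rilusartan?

every 24 hours

CrCl = (140 − 42) × 42.6 / (72 × 2.5) × 0.85 = 4174.8 / 180.00 × 0.85 ≈ 19.7 mL/min
CrCl ≈ 20 mL/min → bracket 15–24 mL/min → every 24 hours.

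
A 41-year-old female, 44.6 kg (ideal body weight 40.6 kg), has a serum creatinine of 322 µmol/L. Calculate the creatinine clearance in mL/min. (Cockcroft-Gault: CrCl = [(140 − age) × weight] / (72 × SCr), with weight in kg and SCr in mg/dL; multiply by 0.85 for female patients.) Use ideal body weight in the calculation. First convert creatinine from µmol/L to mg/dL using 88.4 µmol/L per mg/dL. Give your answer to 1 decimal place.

13.0 mL/min

SCr = 322 / 88.4 = 3.643 mg/dL
CrCl = (140 − 41) × 40.6 / (72 × 3.643) × 0.85 = 4019.4 / 262.30 × 0.85 ≈ 13.0 mL/min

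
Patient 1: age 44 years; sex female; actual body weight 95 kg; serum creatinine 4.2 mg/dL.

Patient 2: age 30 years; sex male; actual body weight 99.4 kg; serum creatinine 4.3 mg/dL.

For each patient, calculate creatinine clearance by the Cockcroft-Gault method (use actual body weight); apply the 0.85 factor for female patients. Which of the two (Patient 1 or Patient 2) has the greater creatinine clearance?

Patient 2

Patient 1: CrCl = (140 − 44) × 95 / (72 × 4.2) × 0.85 = 9120.0 / 302.40 × 0.85 ≈ 25.6 mL/min
Patient 2: CrCl = (140 − 30) × 99.4 / (72 × 4.3) = 10934.0 / 309.60 ≈ 35.3 mL/min
25.6 vs 35.3 mL/min → Patient 2 is higher.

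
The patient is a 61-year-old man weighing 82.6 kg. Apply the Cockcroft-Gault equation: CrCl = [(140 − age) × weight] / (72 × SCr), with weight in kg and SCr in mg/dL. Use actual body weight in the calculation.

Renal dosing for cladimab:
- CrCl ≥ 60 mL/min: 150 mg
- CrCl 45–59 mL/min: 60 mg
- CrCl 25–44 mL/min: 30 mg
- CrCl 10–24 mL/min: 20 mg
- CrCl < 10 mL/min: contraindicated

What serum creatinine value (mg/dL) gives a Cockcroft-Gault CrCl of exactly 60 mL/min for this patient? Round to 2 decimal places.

Standard dose requires CrCl ≥ 60 mL/min.
Set (140 − 61) × 82.6 / (72 × SCr) = 60
SCr = (140 − 61) × 82.6 / (72 × 60) = 1.511 mg/dL

1.51 mg/dL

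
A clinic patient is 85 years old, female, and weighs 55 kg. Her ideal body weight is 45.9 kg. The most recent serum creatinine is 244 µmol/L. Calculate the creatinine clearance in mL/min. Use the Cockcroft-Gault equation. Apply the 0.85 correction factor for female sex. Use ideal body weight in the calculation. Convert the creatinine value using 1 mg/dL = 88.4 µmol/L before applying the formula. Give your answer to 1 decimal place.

SCr = 244 / 88.4 = 2.76 mg/dL
CrCl = (140 − 85) × 45.9 / (72 × 2.76) × 0.85 = 2524.5 / 198.72 × 0.85 ≈ 10.8 mL/min

10.8 mL/min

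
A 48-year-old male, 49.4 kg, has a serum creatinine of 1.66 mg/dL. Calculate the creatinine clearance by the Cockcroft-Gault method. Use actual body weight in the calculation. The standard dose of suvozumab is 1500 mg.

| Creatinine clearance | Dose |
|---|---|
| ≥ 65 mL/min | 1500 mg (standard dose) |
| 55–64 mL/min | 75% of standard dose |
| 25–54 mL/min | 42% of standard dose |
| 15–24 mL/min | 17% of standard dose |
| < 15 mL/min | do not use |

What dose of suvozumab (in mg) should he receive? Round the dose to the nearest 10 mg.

CrCl = (140 − 48) × 49.4 / (72 × 1.66) = 4544.8 / 119.52 ≈ 38.0 mL/min
CrCl ≈ 38 mL/min → bracket 25–54 mL/min.
42% of 1500 mg = 630 mg

630 mg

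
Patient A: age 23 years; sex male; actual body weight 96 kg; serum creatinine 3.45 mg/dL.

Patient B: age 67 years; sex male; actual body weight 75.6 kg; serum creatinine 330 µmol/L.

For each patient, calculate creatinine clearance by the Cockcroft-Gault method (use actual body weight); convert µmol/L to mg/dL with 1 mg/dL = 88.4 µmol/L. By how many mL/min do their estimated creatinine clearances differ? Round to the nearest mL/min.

Patient A: CrCl = (140 − 23) × 96 / (72 × 3.45) = 11232.0 / 248.40 ≈ 45.2 mL/min
Patient B: SCr = 330 / 88.4 = 3.733 mg/dL
Patient B: CrCl = (140 − 67) × 75.6 / (72 × 3.733) = 5518.8 / 268.78 ≈ 20.5 mL/min
|45.2 − 20.5| = 24.7 mL/min

25 mL/min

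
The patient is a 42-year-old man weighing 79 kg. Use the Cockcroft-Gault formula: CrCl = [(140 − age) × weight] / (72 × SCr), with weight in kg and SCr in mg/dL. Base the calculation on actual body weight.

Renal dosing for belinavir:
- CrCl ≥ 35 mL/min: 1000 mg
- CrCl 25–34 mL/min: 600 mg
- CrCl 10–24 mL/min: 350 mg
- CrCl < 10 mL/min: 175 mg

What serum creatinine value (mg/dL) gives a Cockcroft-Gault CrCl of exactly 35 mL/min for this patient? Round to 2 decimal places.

3.07 mg/dL

Standard dose requires CrCl ≥ 35 mL/min.
Set (140 − 42) × 79 / (72 × SCr) = 35
SCr = (140 − 42) × 79 / (72 × 35) = 3.072 mg/dL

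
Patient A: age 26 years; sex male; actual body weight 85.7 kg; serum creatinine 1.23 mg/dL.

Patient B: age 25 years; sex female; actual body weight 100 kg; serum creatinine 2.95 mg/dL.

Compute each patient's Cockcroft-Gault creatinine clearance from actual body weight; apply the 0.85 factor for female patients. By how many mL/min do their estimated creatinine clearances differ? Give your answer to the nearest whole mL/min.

64 mL/min

Patient A: CrCl = (140 − 26) × 85.7 / (72 × 1.23) = 9769.8 / 88.56 ≈ 110.3 mL/min
Patient B: CrCl = (140 − 25) × 100 / (72 × 2.95) × 0.85 = 11500.0 / 212.40 × 0.85 ≈ 46.0 mL/min
|110.3 − 46.0| = 64.3 mL/min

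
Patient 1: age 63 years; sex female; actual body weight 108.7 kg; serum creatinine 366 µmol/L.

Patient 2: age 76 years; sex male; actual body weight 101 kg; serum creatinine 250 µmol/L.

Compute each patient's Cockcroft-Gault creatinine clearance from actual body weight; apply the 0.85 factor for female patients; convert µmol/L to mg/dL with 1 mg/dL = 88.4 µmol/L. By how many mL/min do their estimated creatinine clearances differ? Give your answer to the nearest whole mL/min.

Patient 1: SCr = 366 / 88.4 = 4.14 mg/dL
Patient 1: CrCl = (140 − 63) × 108.7 / (72 × 4.14) × 0.85 = 8369.9 / 298.08 × 0.85 ≈ 23.9 mL/min
Patient 2: SCr = 250 / 88.4 = 2.828 mg/dL
Patient 2: CrCl = (140 − 76) × 101 / (72 × 2.828) = 6464.0 / 203.62 ≈ 31.7 mL/min
|23.9 − 31.7| = 7.8 mL/min

8 mL/min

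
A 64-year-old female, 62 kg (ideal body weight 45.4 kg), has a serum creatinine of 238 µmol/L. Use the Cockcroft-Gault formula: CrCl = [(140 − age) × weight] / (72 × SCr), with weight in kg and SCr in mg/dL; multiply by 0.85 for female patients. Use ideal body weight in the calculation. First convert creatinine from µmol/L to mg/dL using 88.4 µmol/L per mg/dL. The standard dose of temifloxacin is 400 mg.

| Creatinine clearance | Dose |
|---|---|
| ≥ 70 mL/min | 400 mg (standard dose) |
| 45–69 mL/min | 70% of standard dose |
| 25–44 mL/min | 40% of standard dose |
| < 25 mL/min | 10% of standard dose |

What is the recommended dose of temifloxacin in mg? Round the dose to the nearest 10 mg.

SCr = 238 / 88.4 = 2.692 mg/dL
CrCl = (140 − 64) × 45.4 / (72 × 2.692) × 0.85 = 3450.4 / 193.82 × 0.85 ≈ 15.1 mL/min
CrCl ≈ 15 mL/min → bracket < 25 mL/min.
10% of 400 mg = 40 mg

40 mg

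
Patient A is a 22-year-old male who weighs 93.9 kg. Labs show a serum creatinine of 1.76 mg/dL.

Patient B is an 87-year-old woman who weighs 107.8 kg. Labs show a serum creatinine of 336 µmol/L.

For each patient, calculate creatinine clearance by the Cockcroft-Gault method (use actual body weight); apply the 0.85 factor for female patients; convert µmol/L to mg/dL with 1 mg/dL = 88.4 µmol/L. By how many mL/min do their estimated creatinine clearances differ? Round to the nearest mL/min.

70 mL/min

Patient A: CrCl = (140 − 22) × 93.9 / (72 × 1.76) = 11080.2 / 126.72 ≈ 87.4 mL/min
Patient B: SCr = 336 / 88.4 = 3.801 mg/dL
Patient B: CrCl = (140 − 87) × 107.8 / (72 × 3.801) × 0.85 = 5713.4 / 273.67 × 0.85 ≈ 17.7 mL/min
|87.4 − 17.7| = 69.7 mL/min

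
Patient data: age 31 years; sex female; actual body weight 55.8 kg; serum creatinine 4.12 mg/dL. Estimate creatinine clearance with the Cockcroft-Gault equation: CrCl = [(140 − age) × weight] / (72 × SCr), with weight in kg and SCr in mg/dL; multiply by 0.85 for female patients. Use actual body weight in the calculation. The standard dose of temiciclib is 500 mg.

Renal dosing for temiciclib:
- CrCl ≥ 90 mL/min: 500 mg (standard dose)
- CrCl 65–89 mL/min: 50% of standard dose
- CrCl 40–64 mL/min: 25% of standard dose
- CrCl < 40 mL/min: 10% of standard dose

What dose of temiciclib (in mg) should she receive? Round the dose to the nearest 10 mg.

50 mg

CrCl = (140 − 31) × 55.8 / (72 × 4.12) × 0.85 = 6082.2 / 296.64 × 0.85 ≈ 17.4 mL/min
CrCl ≈ 17 mL/min → bracket < 40 mL/min.
10% of 500 mg = 50 mg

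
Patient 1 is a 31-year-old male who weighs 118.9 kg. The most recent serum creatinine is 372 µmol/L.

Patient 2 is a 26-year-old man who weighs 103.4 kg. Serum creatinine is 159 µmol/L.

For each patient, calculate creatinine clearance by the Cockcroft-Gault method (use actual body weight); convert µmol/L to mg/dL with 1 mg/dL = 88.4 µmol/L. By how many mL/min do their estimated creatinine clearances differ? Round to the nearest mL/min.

Patient 1: SCr = 372 / 88.4 = 4.208 mg/dL
Patient 1: CrCl = (140 − 31) × 118.9 / (72 × 4.208) = 12960.1 / 302.98 ≈ 42.8 mL/min
Patient 2: SCr = 159 / 88.4 = 1.799 mg/dL
Patient 2: CrCl = (140 − 26) × 103.4 / (72 × 1.799) = 11787.6 / 129.53 ≈ 91.0 mL/min
|42.8 − 91.0| = 48.2 mL/min

48 mL/min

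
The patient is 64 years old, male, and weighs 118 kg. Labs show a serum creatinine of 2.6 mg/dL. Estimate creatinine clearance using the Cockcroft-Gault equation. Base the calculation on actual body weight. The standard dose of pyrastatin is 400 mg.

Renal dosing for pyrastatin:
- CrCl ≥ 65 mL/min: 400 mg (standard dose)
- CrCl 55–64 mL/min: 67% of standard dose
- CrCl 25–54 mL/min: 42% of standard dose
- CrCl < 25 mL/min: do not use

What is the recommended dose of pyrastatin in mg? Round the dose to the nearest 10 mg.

170 mg

CrCl = (140 − 64) × 118 / (72 × 2.6) = 8968.0 / 187.20 ≈ 47.9 mL/min
CrCl ≈ 48 mL/min → bracket 25–54 mL/min.
42% of 400 mg = 168 mg → 170 mg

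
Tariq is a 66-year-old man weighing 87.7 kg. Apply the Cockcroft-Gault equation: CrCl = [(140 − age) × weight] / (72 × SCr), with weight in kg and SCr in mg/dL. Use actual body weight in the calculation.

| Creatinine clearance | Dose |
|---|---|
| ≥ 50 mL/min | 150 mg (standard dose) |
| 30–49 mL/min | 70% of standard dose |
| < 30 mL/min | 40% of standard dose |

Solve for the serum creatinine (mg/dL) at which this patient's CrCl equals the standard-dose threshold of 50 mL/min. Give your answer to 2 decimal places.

Standard dose requires CrCl ≥ 50 mL/min.
Set (140 − 66) × 87.7 / (72 × SCr) = 50
SCr = (140 − 66) × 87.7 / (72 × 50) = 1.803 mg/dL

1.80 mg/dL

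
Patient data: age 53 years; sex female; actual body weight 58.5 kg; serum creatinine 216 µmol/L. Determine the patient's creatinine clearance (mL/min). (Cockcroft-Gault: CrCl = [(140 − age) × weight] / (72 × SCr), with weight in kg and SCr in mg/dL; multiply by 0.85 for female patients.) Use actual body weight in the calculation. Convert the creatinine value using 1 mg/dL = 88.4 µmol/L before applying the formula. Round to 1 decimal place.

SCr = 216 / 88.4 = 2.443 mg/dL
CrCl = (140 − 53) × 58.5 / (72 × 2.443) × 0.85 = 5089.5 / 175.90 × 0.85 ≈ 24.6 mL/min

24.6 mL/min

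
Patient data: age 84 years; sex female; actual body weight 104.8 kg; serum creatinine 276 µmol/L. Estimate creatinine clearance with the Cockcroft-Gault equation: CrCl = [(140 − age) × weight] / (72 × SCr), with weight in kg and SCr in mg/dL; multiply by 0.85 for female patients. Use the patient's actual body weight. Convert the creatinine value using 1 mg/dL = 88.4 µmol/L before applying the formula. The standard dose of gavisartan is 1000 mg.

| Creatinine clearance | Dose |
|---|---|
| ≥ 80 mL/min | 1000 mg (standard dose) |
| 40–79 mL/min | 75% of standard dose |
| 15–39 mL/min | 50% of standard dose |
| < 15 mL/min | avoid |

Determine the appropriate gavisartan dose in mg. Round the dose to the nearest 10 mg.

SCr = 276 / 88.4 = 3.122 mg/dL
CrCl = (140 − 84) × 104.8 / (72 × 3.122) × 0.85 = 5868.8 / 224.78 × 0.85 ≈ 22.2 mL/min
CrCl ≈ 22 mL/min → bracket 15–39 mL/min.
50% of 1000 mg = 500 mg

500 mg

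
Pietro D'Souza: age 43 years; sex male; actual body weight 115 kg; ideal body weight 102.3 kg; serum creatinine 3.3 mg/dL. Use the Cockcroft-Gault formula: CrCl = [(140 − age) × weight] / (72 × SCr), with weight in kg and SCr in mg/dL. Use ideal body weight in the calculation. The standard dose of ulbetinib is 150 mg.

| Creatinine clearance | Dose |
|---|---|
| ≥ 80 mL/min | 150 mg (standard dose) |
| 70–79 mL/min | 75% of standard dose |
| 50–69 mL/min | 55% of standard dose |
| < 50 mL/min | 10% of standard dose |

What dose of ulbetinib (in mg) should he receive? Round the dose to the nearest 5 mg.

CrCl = (140 − 43) × 102.3 / (72 × 3.3) = 9923.1 / 237.60 ≈ 41.8 mL/min
CrCl ≈ 42 mL/min → bracket < 50 mL/min.
10% of 150 mg = 15 mg

15 mg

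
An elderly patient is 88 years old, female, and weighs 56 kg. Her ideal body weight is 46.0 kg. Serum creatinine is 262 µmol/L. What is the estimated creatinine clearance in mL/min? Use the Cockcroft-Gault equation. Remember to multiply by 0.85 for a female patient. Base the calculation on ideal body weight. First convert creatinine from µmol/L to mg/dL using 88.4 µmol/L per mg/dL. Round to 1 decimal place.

SCr = 262 / 88.4 = 2.964 mg/dL
CrCl = (140 − 88) × 46 / (72 × 2.964) × 0.85 = 2392.0 / 213.41 × 0.85 ≈ 9.5 mL/min

9.5 mL/min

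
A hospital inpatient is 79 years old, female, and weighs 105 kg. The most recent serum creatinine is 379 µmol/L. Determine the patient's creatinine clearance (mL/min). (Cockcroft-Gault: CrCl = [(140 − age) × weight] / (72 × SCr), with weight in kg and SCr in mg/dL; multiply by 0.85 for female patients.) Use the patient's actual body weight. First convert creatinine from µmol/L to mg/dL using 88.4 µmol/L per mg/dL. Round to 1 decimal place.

17.6 mL/min

SCr = 379 / 88.4 = 4.287 mg/dL
CrCl = (140 − 79) × 105 / (72 × 4.287) × 0.85 = 6405.0 / 308.66 × 0.85 ≈ 17.6 mL/min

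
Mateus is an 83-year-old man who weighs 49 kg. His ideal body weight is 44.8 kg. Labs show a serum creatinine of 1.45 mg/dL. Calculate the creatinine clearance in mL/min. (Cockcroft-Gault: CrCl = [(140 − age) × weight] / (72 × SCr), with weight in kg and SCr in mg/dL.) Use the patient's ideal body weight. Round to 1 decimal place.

CrCl = (140 − 83) × 44.8 / (72 × 1.45) = 2553.6 / 104.40 ≈ 24.5 mL/min

24.5 mL/min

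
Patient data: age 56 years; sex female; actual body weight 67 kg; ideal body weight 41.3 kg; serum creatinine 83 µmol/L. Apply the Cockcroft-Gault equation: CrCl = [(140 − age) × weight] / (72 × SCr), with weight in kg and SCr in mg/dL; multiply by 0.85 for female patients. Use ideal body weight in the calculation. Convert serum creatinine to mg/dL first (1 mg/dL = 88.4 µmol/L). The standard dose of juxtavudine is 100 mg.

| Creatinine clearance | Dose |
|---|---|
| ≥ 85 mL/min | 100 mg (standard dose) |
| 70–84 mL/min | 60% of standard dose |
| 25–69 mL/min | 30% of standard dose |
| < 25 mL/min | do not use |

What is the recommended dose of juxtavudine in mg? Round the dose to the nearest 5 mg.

SCr = 83 / 88.4 = 0.939 mg/dL
CrCl = (140 − 56) × 41.3 / (72 × 0.939) × 0.85 = 3469.2 / 67.61 × 0.85 ≈ 43.6 mL/min
CrCl ≈ 44 mL/min → bracket 25–69 mL/min.
30% of 100 mg = 30 mg

30 mg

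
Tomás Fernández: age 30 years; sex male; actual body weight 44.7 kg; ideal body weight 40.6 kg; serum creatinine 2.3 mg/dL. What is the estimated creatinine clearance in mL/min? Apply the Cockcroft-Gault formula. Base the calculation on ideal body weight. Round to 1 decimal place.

27.0 mL/min

CrCl = (140 − 30) × 40.6 / (72 × 2.3) = 4466.0 / 165.60 ≈ 27.0 mL/min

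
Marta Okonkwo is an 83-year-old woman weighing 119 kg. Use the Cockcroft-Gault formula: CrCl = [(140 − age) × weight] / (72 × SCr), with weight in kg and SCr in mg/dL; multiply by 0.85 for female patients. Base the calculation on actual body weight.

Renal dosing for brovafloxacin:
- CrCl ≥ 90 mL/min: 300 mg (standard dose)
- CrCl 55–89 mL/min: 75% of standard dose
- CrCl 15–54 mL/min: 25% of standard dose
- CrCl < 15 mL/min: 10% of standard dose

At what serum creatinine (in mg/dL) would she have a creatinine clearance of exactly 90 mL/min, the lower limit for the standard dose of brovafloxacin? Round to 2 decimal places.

0.89 mg/dL

Standard dose requires CrCl ≥ 90 mL/min.
Set (140 − 83) × 119 × 0.85 / (72 × SCr) = 90
SCr = (140 − 83) × 119 × 0.85 / (72 × 90) = 0.890 mg/dL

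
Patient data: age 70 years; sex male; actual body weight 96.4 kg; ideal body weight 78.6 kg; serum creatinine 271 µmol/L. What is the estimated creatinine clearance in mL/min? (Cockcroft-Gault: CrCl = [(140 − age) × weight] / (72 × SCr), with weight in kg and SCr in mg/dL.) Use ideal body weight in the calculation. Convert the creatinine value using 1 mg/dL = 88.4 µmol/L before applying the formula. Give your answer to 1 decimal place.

24.9 mL/min

SCr = 271 / 88.4 = 3.066 mg/dL
CrCl = (140 − 70) × 78.6 / (72 × 3.066) = 5502.0 / 220.75 ≈ 24.9 mL/min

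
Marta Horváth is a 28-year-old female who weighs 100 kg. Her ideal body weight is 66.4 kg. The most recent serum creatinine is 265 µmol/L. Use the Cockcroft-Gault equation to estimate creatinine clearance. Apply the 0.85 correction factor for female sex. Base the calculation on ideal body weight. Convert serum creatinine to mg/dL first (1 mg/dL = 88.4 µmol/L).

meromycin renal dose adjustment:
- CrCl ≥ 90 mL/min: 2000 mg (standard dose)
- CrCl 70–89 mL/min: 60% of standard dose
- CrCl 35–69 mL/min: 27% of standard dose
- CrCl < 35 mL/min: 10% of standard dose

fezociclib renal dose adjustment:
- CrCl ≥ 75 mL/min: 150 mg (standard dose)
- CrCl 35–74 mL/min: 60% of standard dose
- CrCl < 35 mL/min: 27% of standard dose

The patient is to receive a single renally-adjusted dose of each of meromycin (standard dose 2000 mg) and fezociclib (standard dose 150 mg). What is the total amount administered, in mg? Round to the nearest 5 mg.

240 mg

SCr = 265 / 88.4 = 2.998 mg/dL
CrCl = (140 − 28) × 66.4 / (72 × 2.998) × 0.85 = 7436.8 / 215.86 × 0.85 ≈ 29.3 mL/min
CrCl ≈ 29 mL/min.
meromycin: < 35 mL/min → 10% of 2000 mg = 200 mg.
fezociclib: < 35 mL/min → 27% of 150 mg = 40.5 mg.
Total = 200 + 40.5 = 240.5 mg.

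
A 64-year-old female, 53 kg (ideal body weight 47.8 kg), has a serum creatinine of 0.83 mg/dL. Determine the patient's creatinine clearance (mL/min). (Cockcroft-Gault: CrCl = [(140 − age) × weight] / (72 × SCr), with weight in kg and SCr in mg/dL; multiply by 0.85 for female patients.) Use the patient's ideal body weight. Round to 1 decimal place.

CrCl = (140 − 64) × 47.8 / (72 × 0.83) × 0.85 = 3632.8 / 59.76 × 0.85 ≈ 51.7 mL/min

51.7 mL/min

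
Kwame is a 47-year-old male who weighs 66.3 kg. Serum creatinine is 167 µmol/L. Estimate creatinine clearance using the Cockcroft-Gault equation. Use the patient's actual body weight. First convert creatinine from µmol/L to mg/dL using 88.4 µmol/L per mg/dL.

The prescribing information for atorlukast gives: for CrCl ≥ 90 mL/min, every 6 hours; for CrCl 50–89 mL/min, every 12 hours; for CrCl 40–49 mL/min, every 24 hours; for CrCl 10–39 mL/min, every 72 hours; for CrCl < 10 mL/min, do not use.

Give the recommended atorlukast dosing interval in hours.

SCr = 167 / 88.4 = 1.889 mg/dL
CrCl = (140 − 47) × 66.3 / (72 × 1.889) = 6165.9 / 136.01 ≈ 45.3 mL/min
CrCl ≈ 45 mL/min → bracket 40–49 mL/min → every 24 hours.

every 24 hours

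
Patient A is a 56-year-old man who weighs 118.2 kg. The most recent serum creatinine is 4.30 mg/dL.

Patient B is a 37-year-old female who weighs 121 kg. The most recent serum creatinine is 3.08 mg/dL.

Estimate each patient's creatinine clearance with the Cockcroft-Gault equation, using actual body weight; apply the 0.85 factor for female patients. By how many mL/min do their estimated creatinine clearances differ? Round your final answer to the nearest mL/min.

16 mL/min

Patient A: CrCl = (140 − 56) × 118.2 / (72 × 4.3) = 9928.8 / 309.60 ≈ 32.1 mL/min
Patient B: CrCl = (140 − 37) × 121 / (72 × 3.08) × 0.85 = 12463.0 / 221.76 × 0.85 ≈ 47.8 mL/min
|32.1 − 47.8| = 15.7 mL/min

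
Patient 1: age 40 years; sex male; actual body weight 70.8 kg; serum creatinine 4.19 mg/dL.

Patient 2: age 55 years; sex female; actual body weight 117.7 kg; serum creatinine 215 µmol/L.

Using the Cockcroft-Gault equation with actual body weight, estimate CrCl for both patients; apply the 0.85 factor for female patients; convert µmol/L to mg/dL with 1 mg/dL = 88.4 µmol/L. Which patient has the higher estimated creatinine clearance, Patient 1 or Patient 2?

Patient 1: CrCl = (140 − 40) × 70.8 / (72 × 4.19) = 7080.0 / 301.68 ≈ 23.5 mL/min
Patient 2: SCr = 215 / 88.4 = 2.432 mg/dL
Patient 2: CrCl = (140 − 55) × 117.7 / (72 × 2.432) × 0.85 = 10004.5 / 175.10 × 0.85 ≈ 48.6 mL/min
23.5 vs 48.6 mL/min → Patient 2 is higher.

Patient 2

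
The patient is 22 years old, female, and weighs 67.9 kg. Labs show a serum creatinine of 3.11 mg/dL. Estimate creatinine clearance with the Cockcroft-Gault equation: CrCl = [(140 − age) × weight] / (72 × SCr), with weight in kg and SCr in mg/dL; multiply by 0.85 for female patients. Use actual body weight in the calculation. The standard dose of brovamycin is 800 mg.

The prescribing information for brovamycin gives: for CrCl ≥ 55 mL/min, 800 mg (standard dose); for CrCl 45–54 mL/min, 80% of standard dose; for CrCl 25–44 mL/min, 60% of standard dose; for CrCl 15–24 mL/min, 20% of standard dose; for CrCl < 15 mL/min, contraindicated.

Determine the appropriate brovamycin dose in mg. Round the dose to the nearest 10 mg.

480 mg

CrCl = (140 − 22) × 67.9 / (72 × 3.11) × 0.85 = 8012.2 / 223.92 × 0.85 ≈ 30.4 mL/min
CrCl ≈ 30 mL/min → bracket 25–44 mL/min.
60% of 800 mg = 480 mg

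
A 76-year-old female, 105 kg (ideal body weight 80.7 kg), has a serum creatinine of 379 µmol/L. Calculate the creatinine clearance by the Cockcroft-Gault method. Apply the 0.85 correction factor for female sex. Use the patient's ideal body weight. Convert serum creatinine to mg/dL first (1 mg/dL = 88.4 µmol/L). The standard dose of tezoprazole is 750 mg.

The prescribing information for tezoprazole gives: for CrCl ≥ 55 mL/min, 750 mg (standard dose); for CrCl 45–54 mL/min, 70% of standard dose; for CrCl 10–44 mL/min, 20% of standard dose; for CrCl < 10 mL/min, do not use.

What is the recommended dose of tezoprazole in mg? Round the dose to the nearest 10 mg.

150 mg

SCr = 379 / 88.4 = 4.287 mg/dL
CrCl = (140 − 76) × 80.7 / (72 × 4.287) × 0.85 = 5164.8 / 308.66 × 0.85 ≈ 14.2 mL/min
CrCl ≈ 14 mL/min → bracket 10–44 mL/min.
20% of 750 mg = 150 mg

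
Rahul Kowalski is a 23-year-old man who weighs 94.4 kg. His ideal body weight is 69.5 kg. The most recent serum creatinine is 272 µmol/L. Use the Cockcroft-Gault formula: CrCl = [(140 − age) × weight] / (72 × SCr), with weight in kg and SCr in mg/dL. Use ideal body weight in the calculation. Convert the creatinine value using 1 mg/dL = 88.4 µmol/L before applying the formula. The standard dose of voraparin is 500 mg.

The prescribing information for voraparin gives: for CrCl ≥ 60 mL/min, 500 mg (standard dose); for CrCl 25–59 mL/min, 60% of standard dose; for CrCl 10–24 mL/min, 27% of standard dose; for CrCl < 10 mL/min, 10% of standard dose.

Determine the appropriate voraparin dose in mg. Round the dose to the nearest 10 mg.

300 mg

SCr = 272 / 88.4 = 3.077 mg/dL
CrCl = (140 − 23) × 69.5 / (72 × 3.077) = 8131.5 / 221.54 ≈ 36.7 mL/min
CrCl ≈ 37 mL/min → bracket 25–59 mL/min.
60% of 500 mg = 300 mg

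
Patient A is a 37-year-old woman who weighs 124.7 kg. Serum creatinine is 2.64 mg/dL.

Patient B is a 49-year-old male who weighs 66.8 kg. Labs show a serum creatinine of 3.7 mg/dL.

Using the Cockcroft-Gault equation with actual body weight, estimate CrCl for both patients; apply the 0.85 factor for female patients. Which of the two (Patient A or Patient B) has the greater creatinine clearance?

Patient A

Patient A: CrCl = (140 − 37) × 124.7 / (72 × 2.64) × 0.85 = 12844.1 / 190.08 × 0.85 ≈ 57.4 mL/min
Patient B: CrCl = (140 − 49) × 66.8 / (72 × 3.7) = 6078.8 / 266.40 ≈ 22.8 mL/min
57.4 vs 22.8 mL/min → Patient A is higher.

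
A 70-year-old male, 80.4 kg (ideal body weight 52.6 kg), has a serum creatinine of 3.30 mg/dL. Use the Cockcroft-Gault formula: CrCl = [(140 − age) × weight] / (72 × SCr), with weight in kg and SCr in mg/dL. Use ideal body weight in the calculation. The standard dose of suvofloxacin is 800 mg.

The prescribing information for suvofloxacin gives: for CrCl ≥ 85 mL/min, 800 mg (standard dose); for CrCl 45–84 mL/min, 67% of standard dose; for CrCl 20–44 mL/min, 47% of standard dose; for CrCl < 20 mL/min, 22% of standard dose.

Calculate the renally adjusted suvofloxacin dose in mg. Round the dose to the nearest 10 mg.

180 mg

CrCl = (140 − 70) × 52.6 / (72 × 3.3) = 3682.0 / 237.60 ≈ 15.5 mL/min
CrCl ≈ 15 mL/min → bracket < 20 mL/min.
22% of 800 mg = 176 mg → 180 mg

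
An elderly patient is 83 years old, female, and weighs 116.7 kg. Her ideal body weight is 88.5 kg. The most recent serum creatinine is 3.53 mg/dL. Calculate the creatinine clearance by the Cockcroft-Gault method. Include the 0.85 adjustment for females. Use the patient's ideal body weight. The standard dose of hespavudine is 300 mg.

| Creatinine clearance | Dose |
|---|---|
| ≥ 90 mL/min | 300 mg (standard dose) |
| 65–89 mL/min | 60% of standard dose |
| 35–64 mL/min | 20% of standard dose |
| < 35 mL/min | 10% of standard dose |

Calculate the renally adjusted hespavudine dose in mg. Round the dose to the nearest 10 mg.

CrCl = (140 − 83) × 88.5 / (72 × 3.53) × 0.85 = 5044.5 / 254.16 × 0.85 ≈ 16.9 mL/min
CrCl ≈ 17 mL/min → bracket < 35 mL/min.
10% of 300 mg = 30 mg

30 mg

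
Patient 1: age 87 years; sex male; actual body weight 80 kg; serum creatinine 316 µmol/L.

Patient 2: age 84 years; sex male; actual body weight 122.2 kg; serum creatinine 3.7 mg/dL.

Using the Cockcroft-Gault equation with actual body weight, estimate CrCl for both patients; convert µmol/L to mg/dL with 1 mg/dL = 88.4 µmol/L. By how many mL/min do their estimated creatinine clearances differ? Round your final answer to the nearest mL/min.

Patient 1: SCr = 316 / 88.4 = 3.575 mg/dL
Patient 1: CrCl = (140 − 87) × 80 / (72 × 3.575) = 4240.0 / 257.40 ≈ 16.5 mL/min
Patient 2: CrCl = (140 − 84) × 122.2 / (72 × 3.7) = 6843.2 / 266.40 ≈ 25.7 mL/min
|16.5 − 25.7| = 9.2 mL/min

9 mL/min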